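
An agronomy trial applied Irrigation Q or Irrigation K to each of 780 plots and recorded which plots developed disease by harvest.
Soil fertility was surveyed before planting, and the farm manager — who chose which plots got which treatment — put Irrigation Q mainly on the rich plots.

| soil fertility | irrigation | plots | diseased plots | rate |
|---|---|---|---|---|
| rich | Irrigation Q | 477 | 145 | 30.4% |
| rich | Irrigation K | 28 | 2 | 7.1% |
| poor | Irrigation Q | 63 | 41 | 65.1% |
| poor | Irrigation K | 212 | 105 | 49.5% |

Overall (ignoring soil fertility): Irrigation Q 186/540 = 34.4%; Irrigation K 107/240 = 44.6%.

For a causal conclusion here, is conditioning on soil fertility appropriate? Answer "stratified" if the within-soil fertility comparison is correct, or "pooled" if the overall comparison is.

stratified

The imbalance in soil fertility arose from how plots were allocated, not from anything the irrigation did; and soil fertility independently affects the outcome. The pooled gap is confounded — condition on soil fertility.
Within each level — rich: 30.4% vs 7.1%; poor: 65.1% vs 49.5% — Irrigation K is lower every time.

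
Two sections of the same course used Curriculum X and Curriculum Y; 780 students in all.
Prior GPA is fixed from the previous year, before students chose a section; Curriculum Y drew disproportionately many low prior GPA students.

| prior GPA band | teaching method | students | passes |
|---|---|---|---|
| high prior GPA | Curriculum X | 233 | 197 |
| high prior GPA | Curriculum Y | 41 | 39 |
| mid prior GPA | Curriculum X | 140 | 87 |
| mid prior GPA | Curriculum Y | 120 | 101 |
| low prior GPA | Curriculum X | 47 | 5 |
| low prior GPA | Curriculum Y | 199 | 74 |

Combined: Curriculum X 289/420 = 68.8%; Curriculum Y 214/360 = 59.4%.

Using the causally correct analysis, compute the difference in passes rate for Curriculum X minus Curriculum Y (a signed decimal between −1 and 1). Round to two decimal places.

Prior GPA band is set before the teaching method has any effect — it is not caused by the teaching method — and it independently drives the outcome. That makes it a confounder, so the causal comparison is within prior GPA band levels.
Adjusting over the population distribution of prior GPA band: 0.351·(0.845−0.951) + 0.333·(0.621−0.842) + 0.315·(0.106−0.372) = -0.194.

-0.19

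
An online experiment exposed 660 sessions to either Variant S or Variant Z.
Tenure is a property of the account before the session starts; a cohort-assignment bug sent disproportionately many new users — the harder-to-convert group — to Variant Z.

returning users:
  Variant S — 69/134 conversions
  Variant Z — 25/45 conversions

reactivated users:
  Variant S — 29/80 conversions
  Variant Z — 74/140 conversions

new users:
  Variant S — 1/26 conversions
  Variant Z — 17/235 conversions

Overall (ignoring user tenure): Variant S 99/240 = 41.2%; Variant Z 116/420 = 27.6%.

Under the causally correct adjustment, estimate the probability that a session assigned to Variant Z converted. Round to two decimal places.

0.36

User tenure is set before the variant has any effect — it is not caused by the variant — and it independently drives the outcome. That makes it a confounder, so the causal comparison is within user tenure levels.
Standardising Variant Z to the population user tenure mix: 0.271·25/45 + 0.333·74/140 + 0.395·17/235 = 0.355.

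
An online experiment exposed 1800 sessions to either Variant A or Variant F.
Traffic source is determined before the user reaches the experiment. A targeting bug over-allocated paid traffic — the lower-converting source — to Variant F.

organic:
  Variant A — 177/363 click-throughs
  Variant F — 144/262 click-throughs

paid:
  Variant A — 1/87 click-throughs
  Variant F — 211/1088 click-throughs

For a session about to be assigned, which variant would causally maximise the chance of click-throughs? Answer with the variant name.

Traffic source is set before the variant has any effect — it is not caused by the variant — and it independently drives the outcome. That makes it a confounder, so the causal comparison is within traffic source levels.
Within each level — organic: 48.8% vs 55.0%; paid: 1.1% vs 19.4% — Variant F is higher every time.

Variant F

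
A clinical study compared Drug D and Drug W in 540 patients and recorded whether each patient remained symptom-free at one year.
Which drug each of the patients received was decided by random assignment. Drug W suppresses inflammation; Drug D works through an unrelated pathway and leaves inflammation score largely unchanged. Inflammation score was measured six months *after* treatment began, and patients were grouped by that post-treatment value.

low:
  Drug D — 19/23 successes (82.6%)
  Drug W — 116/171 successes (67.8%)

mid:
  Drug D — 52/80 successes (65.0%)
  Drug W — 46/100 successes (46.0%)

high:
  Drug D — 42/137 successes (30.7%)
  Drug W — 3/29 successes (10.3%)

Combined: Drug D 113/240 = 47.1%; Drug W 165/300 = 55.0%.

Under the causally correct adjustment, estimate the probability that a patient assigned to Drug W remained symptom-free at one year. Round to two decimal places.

Inflammation score lies on the pathway drug → inflammation score → outcome, so adjusting for it blocks the indirect effect. For the total causal effect of drug, use the unadjusted pooled rates.
So P(outcome | do(Drug W)) is just the pooled rate for Drug W: 165/300 = 0.550.

0.55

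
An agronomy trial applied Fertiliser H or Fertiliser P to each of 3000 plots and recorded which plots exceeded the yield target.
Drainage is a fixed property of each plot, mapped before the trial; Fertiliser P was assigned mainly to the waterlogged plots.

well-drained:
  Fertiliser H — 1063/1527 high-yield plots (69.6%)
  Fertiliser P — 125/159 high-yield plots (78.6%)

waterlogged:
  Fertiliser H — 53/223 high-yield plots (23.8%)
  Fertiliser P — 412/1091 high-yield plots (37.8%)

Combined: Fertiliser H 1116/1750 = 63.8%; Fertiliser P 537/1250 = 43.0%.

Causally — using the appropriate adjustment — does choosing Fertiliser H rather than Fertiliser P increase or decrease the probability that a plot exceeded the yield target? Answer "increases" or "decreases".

decreases

Field drainage is set before the fertiliser has any effect — it is not caused by the fertiliser — and it independently drives the outcome. That makes it a confounder, so the causal comparison is within field drainage levels.
Within each level — well-drained: 69.6% vs 78.6%; waterlogged: 23.8% vs 37.8% — Fertiliser P is higher every time.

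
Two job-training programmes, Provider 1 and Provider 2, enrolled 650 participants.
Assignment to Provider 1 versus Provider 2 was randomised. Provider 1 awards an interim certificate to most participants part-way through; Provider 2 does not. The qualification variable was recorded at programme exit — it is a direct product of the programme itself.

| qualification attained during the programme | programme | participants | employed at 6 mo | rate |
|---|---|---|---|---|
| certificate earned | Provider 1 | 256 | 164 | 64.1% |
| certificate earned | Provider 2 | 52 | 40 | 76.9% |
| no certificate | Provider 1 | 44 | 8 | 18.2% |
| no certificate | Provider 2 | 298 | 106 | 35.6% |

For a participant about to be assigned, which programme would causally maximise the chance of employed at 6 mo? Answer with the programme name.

Provider 1

Qualification attained during the programme here is a post-treatment variable shaped by the programme; conditioning on it would introduce bias rather than remove it. The overall comparison is the causal one.
Pooled: Provider 1 57.3% vs Provider 2 41.7%; Provider 1 is higher overall.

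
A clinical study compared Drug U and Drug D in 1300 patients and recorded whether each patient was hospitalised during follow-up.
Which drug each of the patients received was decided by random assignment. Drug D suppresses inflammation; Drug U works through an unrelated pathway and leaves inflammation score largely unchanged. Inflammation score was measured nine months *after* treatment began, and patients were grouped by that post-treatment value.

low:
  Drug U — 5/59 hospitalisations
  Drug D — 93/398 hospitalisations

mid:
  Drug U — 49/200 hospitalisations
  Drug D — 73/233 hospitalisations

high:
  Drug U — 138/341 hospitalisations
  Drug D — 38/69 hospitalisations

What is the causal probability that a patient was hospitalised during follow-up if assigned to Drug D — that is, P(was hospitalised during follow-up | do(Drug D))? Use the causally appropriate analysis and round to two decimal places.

Drug U is lower inside every inflammation score stratum but Drug D is lower in aggregate. Whether to stratify depends on how inflammation score relates to the drug.
Because the drug influences inflammation score, inflammation score is a post-treatment mediator, not a confounder. Stratifying on it would bias the estimate; the causal effect is the crude pooled difference.
So P(outcome | do(Drug D)) is just the pooled rate for Drug D: 204/700 = 0.291.

0.29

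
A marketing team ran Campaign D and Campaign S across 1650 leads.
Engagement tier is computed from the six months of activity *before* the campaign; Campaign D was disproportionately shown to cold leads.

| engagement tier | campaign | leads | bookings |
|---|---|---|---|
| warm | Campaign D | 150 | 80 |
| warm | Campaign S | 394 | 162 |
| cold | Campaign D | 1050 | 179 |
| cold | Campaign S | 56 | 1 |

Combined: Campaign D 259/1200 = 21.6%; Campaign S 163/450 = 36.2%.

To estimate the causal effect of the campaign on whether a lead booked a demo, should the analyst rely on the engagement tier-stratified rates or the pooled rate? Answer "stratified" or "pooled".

Here engagement tier is a common cause — it drives both which campaign a case falls under and the outcome. The crude comparison mixes populations; the stratum-specific rates are the causally relevant ones.
Within each level — warm: 53.3% vs 41.1%; cold: 17.0% vs 1.8% — Campaign D is higher every time.

stratified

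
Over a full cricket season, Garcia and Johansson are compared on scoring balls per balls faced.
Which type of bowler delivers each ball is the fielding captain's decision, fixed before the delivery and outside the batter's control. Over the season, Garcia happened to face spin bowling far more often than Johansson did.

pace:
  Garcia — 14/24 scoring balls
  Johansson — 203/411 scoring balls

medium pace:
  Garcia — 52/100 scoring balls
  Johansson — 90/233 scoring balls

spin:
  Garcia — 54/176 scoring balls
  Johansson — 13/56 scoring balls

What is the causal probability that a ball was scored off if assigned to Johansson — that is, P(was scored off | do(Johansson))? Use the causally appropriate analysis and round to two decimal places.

Garcia is higher inside every bowling type stratum but Johansson is higher in aggregate. Whether to stratify depends on how bowling type relates to the player.
Bowling type is set before the player has any effect — it is not caused by the player — and it independently drives the outcome. That makes it a confounder, so the causal comparison is within bowling type levels.
Standardising Johansson to the population bowling type mix: 0.435·203/411 + 0.333·90/233 + 0.232·13/56 = 0.397.

0.40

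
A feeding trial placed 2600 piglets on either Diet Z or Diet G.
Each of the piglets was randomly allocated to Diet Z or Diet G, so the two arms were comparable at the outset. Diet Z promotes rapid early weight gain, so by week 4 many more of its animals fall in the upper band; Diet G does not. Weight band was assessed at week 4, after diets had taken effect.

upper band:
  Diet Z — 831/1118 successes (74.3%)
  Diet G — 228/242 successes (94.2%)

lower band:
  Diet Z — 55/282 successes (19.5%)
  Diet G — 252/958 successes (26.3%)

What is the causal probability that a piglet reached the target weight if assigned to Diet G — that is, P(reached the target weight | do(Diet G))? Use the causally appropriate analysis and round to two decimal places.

0.40

Week-4 weight band lies on the pathway diet → week-4 weight band → outcome, so adjusting for it blocks the indirect effect. For the total causal effect of diet, use the unadjusted pooled rates.
So P(outcome | do(Diet G)) is just the pooled rate for Diet G: 480/1200 = 0.400.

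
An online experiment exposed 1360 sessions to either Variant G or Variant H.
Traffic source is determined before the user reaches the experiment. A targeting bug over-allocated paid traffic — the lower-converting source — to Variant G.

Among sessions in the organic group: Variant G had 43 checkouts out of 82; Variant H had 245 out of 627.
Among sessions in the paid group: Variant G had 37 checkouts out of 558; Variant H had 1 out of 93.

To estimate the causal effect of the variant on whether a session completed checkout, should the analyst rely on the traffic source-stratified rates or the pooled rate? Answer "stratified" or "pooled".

stratified

Variant G is higher inside every traffic source stratum but Variant H is higher in aggregate. Whether to stratify depends on how traffic source relates to the variant.
The imbalance in traffic source arose from how sessions were allocated, not from anything the variant did; and traffic source independently affects the outcome. The pooled gap is confounded — condition on traffic source.
Within each level — organic: 52.4% vs 39.1%; paid: 6.6% vs 1.1% — Variant G is higher every time.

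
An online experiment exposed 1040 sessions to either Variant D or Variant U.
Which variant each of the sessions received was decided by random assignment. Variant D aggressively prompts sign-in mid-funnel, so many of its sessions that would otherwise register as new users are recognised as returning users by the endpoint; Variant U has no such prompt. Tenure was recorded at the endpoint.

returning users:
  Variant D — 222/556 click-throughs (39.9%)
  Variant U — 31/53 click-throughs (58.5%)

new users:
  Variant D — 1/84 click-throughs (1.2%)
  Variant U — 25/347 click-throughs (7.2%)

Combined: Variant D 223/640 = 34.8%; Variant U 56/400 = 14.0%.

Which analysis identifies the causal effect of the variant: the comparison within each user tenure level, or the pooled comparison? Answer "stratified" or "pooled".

Because the variant influences user tenure, user tenure is a post-treatment mediator, not a confounder. Stratifying on it would bias the estimate; the causal effect is the crude pooled difference.
Pooled: Variant D 34.8% vs Variant U 14.0%; Variant D is higher overall.

pooled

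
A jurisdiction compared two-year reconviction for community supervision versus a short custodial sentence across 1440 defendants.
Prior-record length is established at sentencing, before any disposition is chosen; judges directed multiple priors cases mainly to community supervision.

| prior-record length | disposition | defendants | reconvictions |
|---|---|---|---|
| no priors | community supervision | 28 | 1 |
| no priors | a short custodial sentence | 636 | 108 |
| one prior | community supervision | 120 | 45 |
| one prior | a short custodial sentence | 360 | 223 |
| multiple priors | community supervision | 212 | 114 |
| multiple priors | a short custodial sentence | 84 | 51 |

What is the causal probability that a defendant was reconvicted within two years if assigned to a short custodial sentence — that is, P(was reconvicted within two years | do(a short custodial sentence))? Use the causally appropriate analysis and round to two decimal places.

0.41

The prior-record length-specific comparison favours community supervision throughout, but the pooled figures favour a short custodial sentence. The question is whether to condition on prior-record length.
Prior-record length is set before the disposition has any effect — it is not caused by the disposition — and it independently drives the outcome. That makes it a confounder, so the causal comparison is within prior-record length levels.
Standardising a short custodial sentence to the population prior-record length mix: 0.461·108/636 + 0.333·223/360 + 0.206·51/84 = 0.410.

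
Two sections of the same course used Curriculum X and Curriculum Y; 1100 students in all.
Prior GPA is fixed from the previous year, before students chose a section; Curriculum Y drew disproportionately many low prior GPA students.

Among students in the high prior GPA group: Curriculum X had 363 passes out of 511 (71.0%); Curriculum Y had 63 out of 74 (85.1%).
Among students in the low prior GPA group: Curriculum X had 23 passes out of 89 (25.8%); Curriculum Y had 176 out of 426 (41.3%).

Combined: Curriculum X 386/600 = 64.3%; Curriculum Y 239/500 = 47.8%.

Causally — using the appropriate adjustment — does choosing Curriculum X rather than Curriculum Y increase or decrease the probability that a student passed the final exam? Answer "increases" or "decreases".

decreases

The imbalance in prior GPA band arose from how students were allocated, not from anything the teaching method did; and prior GPA band independently affects the outcome. The pooled gap is confounded — condition on prior GPA band.
Within each level — high prior GPA: 71.0% vs 85.1%; low prior GPA: 25.8% vs 41.3% — Curriculum Y is higher every time.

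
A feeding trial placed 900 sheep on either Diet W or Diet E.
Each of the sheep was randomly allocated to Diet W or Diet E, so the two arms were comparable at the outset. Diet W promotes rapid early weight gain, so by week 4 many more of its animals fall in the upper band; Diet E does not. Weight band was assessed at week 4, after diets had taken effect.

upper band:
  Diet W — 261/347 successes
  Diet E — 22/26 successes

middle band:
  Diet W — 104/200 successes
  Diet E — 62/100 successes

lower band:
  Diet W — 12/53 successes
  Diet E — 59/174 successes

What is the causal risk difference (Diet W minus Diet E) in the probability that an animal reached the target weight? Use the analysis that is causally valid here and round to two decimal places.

+0.15

Diet E is higher inside every week-4 weight band stratum but Diet W is higher in aggregate. Whether to stratify depends on how week-4 weight band relates to the diet.
The distribution of week-4 weight band is itself part of what the diet does — it is an intermediate outcome. Holding it fixed would remove that part of the effect; the total effect is the pooled difference.
The causal difference is the pooled difference: 0.628 − 0.477 = +0.152.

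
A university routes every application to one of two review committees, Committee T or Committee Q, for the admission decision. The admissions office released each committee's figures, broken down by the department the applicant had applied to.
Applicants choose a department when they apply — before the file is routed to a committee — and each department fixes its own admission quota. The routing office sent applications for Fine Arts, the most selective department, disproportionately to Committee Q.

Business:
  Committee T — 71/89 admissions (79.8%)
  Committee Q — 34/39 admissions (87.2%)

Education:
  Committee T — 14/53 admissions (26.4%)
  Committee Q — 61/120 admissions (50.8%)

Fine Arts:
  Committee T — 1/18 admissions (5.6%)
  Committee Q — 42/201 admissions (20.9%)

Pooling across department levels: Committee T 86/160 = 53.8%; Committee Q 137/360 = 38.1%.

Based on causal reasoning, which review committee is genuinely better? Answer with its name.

Since department is a pre-existing factor (not a product of the review committee) and it affects the outcome on its own, it is a confounder. The stratified rates, not the pooled rate, identify the causal effect.
Within each level — Business: 79.8% vs 87.2%; Education: 26.4% vs 50.8%; Fine Arts: 5.6% vs 20.9% — Committee Q is higher every time.

Committee Q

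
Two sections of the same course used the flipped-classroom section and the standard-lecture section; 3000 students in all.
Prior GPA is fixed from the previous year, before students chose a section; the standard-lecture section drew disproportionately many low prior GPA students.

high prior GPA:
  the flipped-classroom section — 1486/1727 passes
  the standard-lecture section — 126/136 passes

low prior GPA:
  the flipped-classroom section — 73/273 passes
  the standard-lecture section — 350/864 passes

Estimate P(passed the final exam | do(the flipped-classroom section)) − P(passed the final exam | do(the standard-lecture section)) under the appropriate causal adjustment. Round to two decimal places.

-0.09

Within every prior GPA band level the standard-lecture section has the higher rate, yet pooled the flipped-classroom section does — Simpson's reversal.
The imbalance in prior GPA band arose from how students were allocated, not from anything the teaching method did; and prior GPA band independently affects the outcome. The pooled gap is confounded — condition on prior GPA band.
Adjusting over the population distribution of prior GPA band: 0.621·(0.860−0.926) + 0.379·(0.267−0.405) = -0.093.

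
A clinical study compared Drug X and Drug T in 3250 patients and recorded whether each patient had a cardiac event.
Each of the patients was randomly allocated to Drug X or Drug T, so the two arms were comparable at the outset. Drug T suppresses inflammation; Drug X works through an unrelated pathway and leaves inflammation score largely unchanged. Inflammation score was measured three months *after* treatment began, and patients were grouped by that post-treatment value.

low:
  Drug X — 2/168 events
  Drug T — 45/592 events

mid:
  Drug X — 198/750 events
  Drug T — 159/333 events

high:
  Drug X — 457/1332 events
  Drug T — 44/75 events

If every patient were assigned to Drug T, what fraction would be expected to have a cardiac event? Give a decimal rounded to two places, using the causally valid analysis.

Inflammation score is recorded after the drug and is itself shifted by it — it sits on the causal path from drug to outcome. Conditioning on a mediator would strip out part of the effect we want; the pooled comparison gives the total causal effect.
So P(outcome | do(Drug T)) is just the pooled rate for Drug T: 248/1000 = 0.248.

0.25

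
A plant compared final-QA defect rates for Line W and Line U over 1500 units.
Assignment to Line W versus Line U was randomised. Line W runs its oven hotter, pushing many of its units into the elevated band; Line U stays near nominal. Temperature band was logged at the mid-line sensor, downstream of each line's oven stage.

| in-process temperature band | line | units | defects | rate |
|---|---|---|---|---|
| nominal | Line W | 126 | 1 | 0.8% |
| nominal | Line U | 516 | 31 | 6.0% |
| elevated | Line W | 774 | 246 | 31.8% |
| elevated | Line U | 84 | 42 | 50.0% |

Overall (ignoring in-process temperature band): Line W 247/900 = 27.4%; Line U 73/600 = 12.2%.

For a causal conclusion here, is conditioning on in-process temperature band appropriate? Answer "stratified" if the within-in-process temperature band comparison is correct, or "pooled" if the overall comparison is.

pooled

Within every in-process temperature band level Line W has the lower rate, yet pooled Line U does — Simpson's reversal.
The distribution of in-process temperature band is itself part of what the line does — it is an intermediate outcome. Holding it fixed would remove that part of the effect; the total effect is the pooled difference.
Pooled: Line W 27.4% vs Line U 12.2%; Line U is lower overall.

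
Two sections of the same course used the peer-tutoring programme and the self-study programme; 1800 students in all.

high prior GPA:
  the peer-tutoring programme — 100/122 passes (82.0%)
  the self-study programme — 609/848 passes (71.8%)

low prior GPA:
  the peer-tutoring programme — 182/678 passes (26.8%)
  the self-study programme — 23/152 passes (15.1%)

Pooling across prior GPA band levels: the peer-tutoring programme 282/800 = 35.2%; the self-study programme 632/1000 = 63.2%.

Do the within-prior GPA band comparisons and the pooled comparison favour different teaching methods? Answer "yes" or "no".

yes

Within each prior GPA band level (high prior GPA 82.0% vs 71.8%; low prior GPA 26.8% vs 15.1%), the peer-tutoring programme has the higher rate every time. Pooled: 35.2% vs 63.2% — the self-study programme has the higher rate overall. The two comparisons disagree.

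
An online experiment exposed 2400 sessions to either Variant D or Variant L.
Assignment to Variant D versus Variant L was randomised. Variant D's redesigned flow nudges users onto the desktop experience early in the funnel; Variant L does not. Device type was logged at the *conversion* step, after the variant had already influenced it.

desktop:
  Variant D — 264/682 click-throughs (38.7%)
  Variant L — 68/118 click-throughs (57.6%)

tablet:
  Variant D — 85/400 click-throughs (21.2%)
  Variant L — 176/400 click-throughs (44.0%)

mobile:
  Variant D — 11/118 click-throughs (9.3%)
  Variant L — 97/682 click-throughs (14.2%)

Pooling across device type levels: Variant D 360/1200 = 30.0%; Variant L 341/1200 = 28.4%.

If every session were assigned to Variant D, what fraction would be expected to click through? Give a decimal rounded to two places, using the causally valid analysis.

0.30

The stratified and pooled comparisons disagree (Variant L wins within each device type; Variant D wins overall), so the answer turns on the causal role of device type.
Device type is recorded after the variant and is itself shifted by it — it sits on the causal path from variant to outcome. Conditioning on a mediator would strip out part of the effect we want; the pooled comparison gives the total causal effect.
So P(outcome | do(Variant D)) is just the pooled rate for Variant D: 360/1200 = 0.300.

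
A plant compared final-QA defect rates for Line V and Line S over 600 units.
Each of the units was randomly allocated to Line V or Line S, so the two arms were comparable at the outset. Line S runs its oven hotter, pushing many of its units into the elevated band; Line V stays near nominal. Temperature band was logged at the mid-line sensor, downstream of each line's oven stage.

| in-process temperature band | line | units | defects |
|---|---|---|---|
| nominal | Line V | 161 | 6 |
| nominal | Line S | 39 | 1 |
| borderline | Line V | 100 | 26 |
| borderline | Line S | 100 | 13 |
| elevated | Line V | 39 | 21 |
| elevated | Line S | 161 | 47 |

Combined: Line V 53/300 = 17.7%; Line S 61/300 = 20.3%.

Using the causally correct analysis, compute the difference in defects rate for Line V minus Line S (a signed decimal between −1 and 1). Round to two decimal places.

-0.03

In-process temperature band lies on the pathway line → in-process temperature band → outcome, so adjusting for it blocks the indirect effect. For the total causal effect of line, use the unadjusted pooled rates.
The causal difference is the pooled difference: 0.177 − 0.203 = -0.027.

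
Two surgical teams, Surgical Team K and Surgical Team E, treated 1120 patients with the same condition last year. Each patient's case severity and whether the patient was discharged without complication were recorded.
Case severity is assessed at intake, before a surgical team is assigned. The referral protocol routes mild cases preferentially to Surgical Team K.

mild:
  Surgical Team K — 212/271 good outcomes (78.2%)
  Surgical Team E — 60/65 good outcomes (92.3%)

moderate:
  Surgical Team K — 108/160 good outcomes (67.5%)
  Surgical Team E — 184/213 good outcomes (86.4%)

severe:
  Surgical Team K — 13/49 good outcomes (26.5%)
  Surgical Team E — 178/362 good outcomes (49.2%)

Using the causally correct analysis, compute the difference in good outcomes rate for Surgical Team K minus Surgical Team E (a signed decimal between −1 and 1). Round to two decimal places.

-0.19

The imbalance in case severity arose from how patients were allocated, not from anything the surgical team did; and case severity independently affects the outcome. The pooled gap is confounded — condition on case severity.
Adjusting over the population distribution of case severity: 0.300·(0.782−0.923) + 0.333·(0.675−0.864) + 0.367·(0.265−0.492) = -0.188.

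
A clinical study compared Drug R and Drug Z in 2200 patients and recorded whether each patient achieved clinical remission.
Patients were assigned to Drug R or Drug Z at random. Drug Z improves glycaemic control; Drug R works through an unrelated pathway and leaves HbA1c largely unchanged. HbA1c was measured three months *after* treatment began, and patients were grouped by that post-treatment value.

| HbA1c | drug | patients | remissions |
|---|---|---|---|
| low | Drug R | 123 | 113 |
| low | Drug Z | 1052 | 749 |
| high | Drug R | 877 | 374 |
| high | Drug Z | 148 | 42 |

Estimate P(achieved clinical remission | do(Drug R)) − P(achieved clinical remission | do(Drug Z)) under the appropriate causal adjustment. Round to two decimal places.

-0.17

The HbA1c-specific comparison favours Drug R throughout, but the pooled figures favour Drug Z. The question is whether to condition on HbA1c.
HbA1c here is a post-treatment variable shaped by the drug; conditioning on it would introduce bias rather than remove it. The overall comparison is the causal one.
The causal difference is the pooled difference: 0.487 − 0.659 = -0.172.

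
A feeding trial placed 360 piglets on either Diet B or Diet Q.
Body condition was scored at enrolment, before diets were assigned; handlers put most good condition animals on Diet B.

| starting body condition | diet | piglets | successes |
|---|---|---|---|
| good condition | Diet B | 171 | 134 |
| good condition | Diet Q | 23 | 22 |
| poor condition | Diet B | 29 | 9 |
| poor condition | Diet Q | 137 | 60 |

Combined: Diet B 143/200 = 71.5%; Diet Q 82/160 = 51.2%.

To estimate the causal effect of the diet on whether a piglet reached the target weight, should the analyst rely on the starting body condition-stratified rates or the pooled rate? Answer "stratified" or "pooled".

stratified

Diet Q is higher inside every starting body condition stratum but Diet B is higher in aggregate. Whether to stratify depends on how starting body condition relates to the diet.
The imbalance in starting body condition arose from how piglets were allocated, not from anything the diet did; and starting body condition independently affects the outcome. The pooled gap is confounded — condition on starting body condition.
Within each level — good condition: 78.4% vs 95.7%; poor condition: 31.0% vs 43.8% — Diet Q is higher every time.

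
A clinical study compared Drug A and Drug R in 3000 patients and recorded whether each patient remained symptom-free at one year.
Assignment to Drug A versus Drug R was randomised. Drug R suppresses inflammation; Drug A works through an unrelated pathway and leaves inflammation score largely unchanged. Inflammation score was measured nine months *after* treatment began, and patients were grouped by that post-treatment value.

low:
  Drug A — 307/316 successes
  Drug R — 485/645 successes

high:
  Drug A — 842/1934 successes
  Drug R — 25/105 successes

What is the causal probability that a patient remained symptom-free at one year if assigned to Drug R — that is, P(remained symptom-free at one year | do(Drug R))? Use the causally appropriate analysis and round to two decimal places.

Inflammation score lies on the pathway drug → inflammation score → outcome, so adjusting for it blocks the indirect effect. For the total causal effect of drug, use the unadjusted pooled rates.
So P(outcome | do(Drug R)) is just the pooled rate for Drug R: 510/750 = 0.680.

0.68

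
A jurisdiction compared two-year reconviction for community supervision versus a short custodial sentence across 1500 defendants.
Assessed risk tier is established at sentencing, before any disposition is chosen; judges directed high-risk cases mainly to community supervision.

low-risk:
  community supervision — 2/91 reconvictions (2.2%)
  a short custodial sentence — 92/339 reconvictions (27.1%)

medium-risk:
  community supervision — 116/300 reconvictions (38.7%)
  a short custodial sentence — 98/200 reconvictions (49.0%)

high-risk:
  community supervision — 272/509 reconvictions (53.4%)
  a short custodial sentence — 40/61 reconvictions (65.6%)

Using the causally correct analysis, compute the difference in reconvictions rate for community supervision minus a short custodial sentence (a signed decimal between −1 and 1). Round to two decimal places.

-0.15

Assessed risk tier is set before the disposition has any effect — it is not caused by the disposition — and it independently drives the outcome. That makes it a confounder, so the causal comparison is within assessed risk tier levels.
Adjusting over the population distribution of assessed risk tier: 0.287·(0.022−0.271) + 0.333·(0.387−0.490) + 0.380·(0.534−0.656) = -0.152.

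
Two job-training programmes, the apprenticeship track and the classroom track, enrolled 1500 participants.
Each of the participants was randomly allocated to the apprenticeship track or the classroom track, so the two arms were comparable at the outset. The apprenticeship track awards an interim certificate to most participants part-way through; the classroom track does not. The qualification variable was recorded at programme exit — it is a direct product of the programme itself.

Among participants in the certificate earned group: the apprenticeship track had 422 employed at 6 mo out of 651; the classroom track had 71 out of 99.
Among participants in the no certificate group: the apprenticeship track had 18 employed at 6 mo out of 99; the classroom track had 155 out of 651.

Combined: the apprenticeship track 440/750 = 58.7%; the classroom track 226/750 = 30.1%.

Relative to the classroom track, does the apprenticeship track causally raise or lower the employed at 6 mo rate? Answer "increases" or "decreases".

the classroom track is higher inside every qualification attained during the programme stratum but the apprenticeship track is higher in aggregate. Whether to stratify depends on how qualification attained during the programme relates to the programme.
Qualification attained during the programme is downstream of the programme. One should not condition on a consequence of treatment, so the overall rates are the right comparison.
Pooled: the apprenticeship track 58.7% vs the classroom track 30.1%; the apprenticeship track is higher overall.

increases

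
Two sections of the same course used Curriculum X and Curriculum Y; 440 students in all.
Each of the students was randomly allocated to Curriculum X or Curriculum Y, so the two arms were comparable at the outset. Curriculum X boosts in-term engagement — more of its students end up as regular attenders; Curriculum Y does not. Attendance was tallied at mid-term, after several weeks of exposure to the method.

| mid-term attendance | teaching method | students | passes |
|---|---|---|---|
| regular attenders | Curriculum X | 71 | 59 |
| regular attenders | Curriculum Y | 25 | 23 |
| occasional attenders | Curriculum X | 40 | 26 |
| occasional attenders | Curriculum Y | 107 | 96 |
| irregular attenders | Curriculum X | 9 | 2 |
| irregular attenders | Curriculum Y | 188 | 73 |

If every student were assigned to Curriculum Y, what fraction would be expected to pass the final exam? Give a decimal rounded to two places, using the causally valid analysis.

The mid-term attendance-specific comparison favours Curriculum Y throughout, but the pooled figures favour Curriculum X. The question is whether to condition on mid-term attendance.
Mid-term attendance is downstream of the teaching method. One should not condition on a consequence of treatment, so the overall rates are the right comparison.
So P(outcome | do(Curriculum Y)) is just the pooled rate for Curriculum Y: 192/320 = 0.600.

0.60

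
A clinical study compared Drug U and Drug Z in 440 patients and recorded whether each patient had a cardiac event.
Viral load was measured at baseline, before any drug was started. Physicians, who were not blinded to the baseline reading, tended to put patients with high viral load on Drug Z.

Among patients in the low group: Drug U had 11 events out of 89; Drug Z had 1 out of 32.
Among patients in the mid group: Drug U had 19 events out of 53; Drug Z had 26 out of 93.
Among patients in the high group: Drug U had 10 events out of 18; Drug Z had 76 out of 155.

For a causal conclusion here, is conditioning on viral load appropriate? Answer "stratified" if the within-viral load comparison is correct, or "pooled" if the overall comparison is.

stratified

Viral load satisfies the back-door criterion: it is not a descendant of the drug, and it blocks the spurious path from drug to outcome. Adjusting for it (i.e., using the within-viral load rates) gives the causal effect.
Within each level — low: 12.4% vs 3.1%; mid: 35.8% vs 28.0%; high: 55.6% vs 49.0% — Drug Z is lower every time.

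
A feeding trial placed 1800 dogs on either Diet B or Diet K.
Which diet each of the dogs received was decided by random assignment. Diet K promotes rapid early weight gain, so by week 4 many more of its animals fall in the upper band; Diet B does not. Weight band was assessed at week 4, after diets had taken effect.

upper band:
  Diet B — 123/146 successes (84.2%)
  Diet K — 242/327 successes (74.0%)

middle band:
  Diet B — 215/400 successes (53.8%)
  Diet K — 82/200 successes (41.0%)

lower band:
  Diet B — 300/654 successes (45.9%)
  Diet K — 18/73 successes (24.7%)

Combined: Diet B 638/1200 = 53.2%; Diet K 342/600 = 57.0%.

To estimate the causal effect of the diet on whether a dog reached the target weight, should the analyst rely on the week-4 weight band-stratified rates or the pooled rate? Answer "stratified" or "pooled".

pooled

Within every week-4 weight band level Diet B has the higher rate, yet pooled Diet K does — Simpson's reversal.
Week-4 weight band is downstream of the diet. One should not condition on a consequence of treatment, so the overall rates are the right comparison.
Pooled: Diet B 53.2% vs Diet K 57.0%; Diet K is higher overall.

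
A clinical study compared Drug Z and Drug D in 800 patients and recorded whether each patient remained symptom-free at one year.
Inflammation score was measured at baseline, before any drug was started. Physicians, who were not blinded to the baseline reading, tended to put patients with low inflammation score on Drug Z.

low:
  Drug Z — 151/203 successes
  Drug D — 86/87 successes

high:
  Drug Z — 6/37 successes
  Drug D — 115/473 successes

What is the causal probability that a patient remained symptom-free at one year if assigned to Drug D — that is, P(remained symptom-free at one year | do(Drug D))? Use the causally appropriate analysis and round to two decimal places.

Within every inflammation score level Drug D has the higher rate, yet pooled Drug Z does — Simpson's reversal.
Nothing the drug does changes inflammation score; the imbalance is an allocation artefact. With inflammation score also predicting the outcome, the pooled figure is confounded, and the within-stratum comparison is the causal one.
Standardising Drug D to the population inflammation score mix: 0.362·86/87 + 0.637·115/473 = 0.513.

0.51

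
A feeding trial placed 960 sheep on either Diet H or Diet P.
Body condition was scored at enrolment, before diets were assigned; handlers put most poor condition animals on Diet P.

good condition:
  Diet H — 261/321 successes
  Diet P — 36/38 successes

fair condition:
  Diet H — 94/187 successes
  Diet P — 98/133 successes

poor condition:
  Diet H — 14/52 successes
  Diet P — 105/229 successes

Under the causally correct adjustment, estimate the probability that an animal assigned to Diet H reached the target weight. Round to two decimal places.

Starting body condition satisfies the back-door criterion: it is not a descendant of the diet, and it blocks the spurious path from diet to outcome. Adjusting for it (i.e., using the within-starting body condition rates) gives the causal effect.
Standardising Diet H to the population starting body condition mix: 0.374·261/321 + 0.333·94/187 + 0.293·14/52 = 0.550.

0.55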